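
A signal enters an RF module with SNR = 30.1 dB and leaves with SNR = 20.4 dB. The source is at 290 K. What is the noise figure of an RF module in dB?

9.7 dB

NF (dB) = SNR_in(dB) − SNR_out(dB) when the source is at T₀
NF = 30.1 − 20.4 = 9.7 dB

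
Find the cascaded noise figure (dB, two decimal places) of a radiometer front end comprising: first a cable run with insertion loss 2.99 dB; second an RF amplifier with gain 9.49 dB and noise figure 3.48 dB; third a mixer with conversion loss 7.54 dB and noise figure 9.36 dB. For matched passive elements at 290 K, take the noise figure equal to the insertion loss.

7.88 dB

Convert to linear (a loss of L dB is a gain of −L dB): F_i = 10^(NF_i/10), G_i = 10^(G_i,dB/10)
  Stage 1: F_1 = 10^(2.99/10) = 1.991, G_1 = 10^(−2.99/10) = 0.5023
  Stage 2: F_2 = 10^(3.48/10) = 2.228, G_2 = 10^(9.49/10) = 8.892
  Stage 3: F_3 = 10^(9.36/10) = 8.630, G_3 = 10^(−7.54/10) = 0.1762
Friis cascade:
  F = 1.991 + (2.228 − 1)/0.5023 + (8.630 − 1)/4.467 = 6.144
NF = 10 log₁₀(6.144) = 7.88 dB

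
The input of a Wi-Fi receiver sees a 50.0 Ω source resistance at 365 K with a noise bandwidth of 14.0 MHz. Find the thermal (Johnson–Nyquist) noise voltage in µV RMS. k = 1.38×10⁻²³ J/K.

V_n = √(4kTRB)
4kTRB = 4 × 1.38×10⁻²³ × 365 × 5.00×10¹ × 1.40×10⁷ = 1.41×10⁻¹¹ V²
V_n = √(1.41×10⁻¹¹) = 3.76×10⁻⁶ V = 3.76 µV

3.76 µV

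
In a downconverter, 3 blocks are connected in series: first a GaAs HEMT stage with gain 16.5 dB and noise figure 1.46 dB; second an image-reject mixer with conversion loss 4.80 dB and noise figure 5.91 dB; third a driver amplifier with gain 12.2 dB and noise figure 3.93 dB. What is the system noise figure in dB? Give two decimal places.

1.94 dB

Convert to linear (a loss of L dB is a gain of −L dB): F_i = 10^(NF_i/10), G_i = 10^(G_i,dB/10)
  Stage 1: F_1 = 10^(1.46/10) = 1.400, G_1 = 10^(16.5/10) = 44.67
  Stage 2: F_2 = 10^(5.91/10) = 3.899, G_2 = 10^(−4.80/10) = 0.3311
  Stage 3: F_3 = 10^(3.93/10) = 2.472, G_3 = 10^(12.2/10) = 16.60
Friis cascade:
  F = 1.400 + (3.899 − 1)/44.67 + (2.472 − 1)/14.79 = 1.564
NF = 10 log₁₀(1.564) = 1.94 dB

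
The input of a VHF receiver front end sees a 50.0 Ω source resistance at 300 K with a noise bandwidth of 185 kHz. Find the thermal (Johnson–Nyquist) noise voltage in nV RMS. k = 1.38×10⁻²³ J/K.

V_n = √(4kTRB)
4kTRB = 4 × 1.38×10⁻²³ × 300 × 5.00×10¹ × 1.85×10⁵ = 1.53×10⁻¹³ V²
V_n = √(1.53×10⁻¹³) = 3.91×10⁻⁷ V = 391 nV

391 nV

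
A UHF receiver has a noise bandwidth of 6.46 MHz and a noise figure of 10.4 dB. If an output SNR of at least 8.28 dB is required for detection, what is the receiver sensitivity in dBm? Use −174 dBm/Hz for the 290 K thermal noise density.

Sensitivity = −174 + 10 log₁₀(B) + NF + SNR_min
= −174 + 68.1 + 10.4 + 8.28
= −87.22 dBm → −87.2 dBm

−87.2 dBm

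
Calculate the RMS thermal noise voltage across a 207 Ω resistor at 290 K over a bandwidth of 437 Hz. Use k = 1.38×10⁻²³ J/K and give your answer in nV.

V_n = √(4kTRB)
4kTRB = 4 × 1.38×10⁻²³ × 290 × 2.07×10² × 4.37×10² = 1.45×10⁻¹⁵ V²
V_n = √(1.45×10⁻¹⁵) = 3.81×10⁻⁸ V = 38.1 nV

38.1 nV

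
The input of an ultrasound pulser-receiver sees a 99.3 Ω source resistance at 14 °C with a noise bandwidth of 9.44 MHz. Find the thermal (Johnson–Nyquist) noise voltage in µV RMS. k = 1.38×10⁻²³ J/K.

3.85 µV

T = 14 °C + 273.15 = 287.15 K
V_n = √(4kTRB)
4kTRB = 4 × 1.38×10⁻²³ × 287.15 × 9.93×10¹ × 9.44×10⁶ = 1.49×10⁻¹¹ V²
V_n = √(1.49×10⁻¹¹) = 3.85×10⁻⁶ V = 3.85 µV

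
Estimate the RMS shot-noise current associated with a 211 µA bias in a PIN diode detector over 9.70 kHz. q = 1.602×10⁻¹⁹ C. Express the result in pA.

810 pA

I_n = √(2qI·B)
2qI·B = 2 × 1.602×10⁻¹⁹ × 2.11×10⁻⁴ × 9.70×10³ = 6.56×10⁻¹⁹ A²
I_n = √(6.56×10⁻¹⁹) = 8.10×10⁻¹⁰ A = 810 pA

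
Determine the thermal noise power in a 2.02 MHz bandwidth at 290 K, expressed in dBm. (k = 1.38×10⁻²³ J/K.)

−110.9 dBm

P_n = kTB = 1.38×10⁻²³ × 290 × 2.02×10⁶ = 8.08×10⁻¹⁵ W
In dBm: 10 log₁₀(8.08×10⁻¹⁵ / 10⁻³) = −110.9 dBm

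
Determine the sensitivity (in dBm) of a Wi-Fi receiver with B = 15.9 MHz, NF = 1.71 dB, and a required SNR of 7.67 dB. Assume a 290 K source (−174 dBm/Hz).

Sensitivity = −174 + 10 log₁₀(B) + NF + SNR_min
= −174 + 72.01 + 1.71 + 7.67
= −92.61 dBm → −92.6 dBm

−92.6 dBm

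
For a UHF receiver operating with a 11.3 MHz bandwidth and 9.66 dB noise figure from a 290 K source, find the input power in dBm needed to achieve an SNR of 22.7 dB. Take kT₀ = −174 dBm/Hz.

Sensitivity = −174 + 10 log₁₀(B) + NF + SNR_min
= −174 + 70.53 + 9.66 + 22.7
= −71.11 dBm → −71.1 dBm

−71.1 dBm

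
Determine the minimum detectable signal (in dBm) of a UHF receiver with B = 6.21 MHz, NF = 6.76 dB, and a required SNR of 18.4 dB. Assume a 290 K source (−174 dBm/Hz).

−80.9 dBm

Sensitivity = −174 + 10 log₁₀(B) + NF + SNR_min
= −174 + 67.93 + 6.76 + 18.4
= −80.91 dBm → −80.9 dBm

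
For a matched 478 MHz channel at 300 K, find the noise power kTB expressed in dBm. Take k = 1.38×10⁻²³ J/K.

P_n = kTB = 1.38×10⁻²³ × 300 × 4.78×10⁸ = 1.98×10⁻¹² W
In dBm: 10 log₁₀(1.98×10⁻¹² / 10⁻³) = −87.0 dBm

−87.0 dBm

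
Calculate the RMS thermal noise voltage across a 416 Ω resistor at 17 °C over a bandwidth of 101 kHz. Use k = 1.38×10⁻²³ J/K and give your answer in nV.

820 nV

T = 17 °C + 273.15 = 290.15 K
V_n = √(4kTRB)
4kTRB = 4 × 1.38×10⁻²³ × 290.15 × 4.16×10² × 1.01×10⁵ = 6.73×10⁻¹³ V²
V_n = √(6.73×10⁻¹³) = 8.20×10⁻⁷ V = 820 nV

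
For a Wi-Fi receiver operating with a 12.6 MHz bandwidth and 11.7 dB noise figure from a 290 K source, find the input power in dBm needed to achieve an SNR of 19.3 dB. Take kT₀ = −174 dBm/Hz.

−72.0 dBm

Sensitivity = −174 + 10 log₁₀(B) + NF + SNR_min
= −174 + 71 + 11.7 + 19.3
= −72.0 dBm → −72.0 dBm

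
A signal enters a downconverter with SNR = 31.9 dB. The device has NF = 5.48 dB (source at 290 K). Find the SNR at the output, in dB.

By definition F = SNR_in/SNR_out, so in dB: SNR_out = SNR_in − NF
SNR_out = 31.9 − 5.48 = 26.42 dB

26.42 dB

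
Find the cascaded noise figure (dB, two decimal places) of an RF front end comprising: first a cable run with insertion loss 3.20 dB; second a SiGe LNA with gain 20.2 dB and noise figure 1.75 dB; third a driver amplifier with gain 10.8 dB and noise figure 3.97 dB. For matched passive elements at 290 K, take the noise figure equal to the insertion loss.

4.99 dB

Convert to linear (a loss of L dB is a gain of −L dB): F_i = 10^(NF_i/10), G_i = 10^(G_i,dB/10)
  Stage 1: F_1 = 10^(3.20/10) = 2.089, G_1 = 10^(−3.20/10) = 0.4786
  Stage 2: F_2 = 10^(1.75/10) = 1.496, G_2 = 10^(20.2/10) = 104.7
  Stage 3: F_3 = 10^(3.97/10) = 2.495, G_3 = 10^(10.8/10) = 12.02
Friis cascade:
  F = 2.089 + (1.496 − 1)/0.4786 + (2.495 − 1)/50.12 = 3.156
NF = 10 log₁₀(3.156) = 4.99 dB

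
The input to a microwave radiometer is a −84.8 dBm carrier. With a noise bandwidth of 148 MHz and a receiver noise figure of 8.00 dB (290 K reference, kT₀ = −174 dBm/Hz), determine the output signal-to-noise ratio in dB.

−0.5 dB

Noise floor: N = −174 + 10 log₁₀(B) + NF
10 log₁₀(1.48×10⁸) = 81.7 dB
N = −174 + 81.7 + 8.00 = −84.30 dBm
SNR = P_sig − N = −84.8 − (−84.30) = −0.50 dB → −0.5 dB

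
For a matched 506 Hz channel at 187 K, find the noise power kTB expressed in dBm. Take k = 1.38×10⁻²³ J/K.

P_n = kTB = 1.38×10⁻²³ × 187 × 5.06×10² = 1.31×10⁻¹⁸ W
In dBm: 10 log₁₀(1.31×10⁻¹⁸ / 10⁻³) = −148.8 dBm

−148.8 dBm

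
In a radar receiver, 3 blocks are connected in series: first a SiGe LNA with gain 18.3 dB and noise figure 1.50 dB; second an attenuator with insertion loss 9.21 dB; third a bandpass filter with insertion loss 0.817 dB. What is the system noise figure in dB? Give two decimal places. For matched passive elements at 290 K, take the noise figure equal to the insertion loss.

1.89 dB

Convert to linear (a loss of L dB is a gain of −L dB): F_i = 10^(NF_i/10), G_i = 10^(G_i,dB/10)
  Stage 1: F_1 = 10^(1.50/10) = 1.413, G_1 = 10^(18.3/10) = 67.61
  Stage 2: F_2 = 10^(9.21/10) = 8.337, G_2 = 10^(−9.21/10) = 0.1199
  Stage 3: F_3 = 10^(0.817/10) = 1.207, G_3 = 10^(−0.817/10) = 0.8285
Friis cascade:
  F = 1.413 + (8.337 − 1)/67.61 + (1.207 − 1)/8.110 = 1.547
NF = 10 log₁₀(1.547) = 1.89 dB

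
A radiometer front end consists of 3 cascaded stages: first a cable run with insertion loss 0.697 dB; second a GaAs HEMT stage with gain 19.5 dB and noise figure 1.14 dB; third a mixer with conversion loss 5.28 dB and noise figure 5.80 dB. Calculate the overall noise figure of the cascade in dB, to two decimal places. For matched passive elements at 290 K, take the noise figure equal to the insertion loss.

1.94 dB

Convert to linear (a loss of L dB is a gain of −L dB): F_i = 10^(NF_i/10), G_i = 10^(G_i,dB/10)
  Stage 1: F_1 = 10^(0.697/10) = 1.174, G_1 = 10^(−0.697/10) = 0.8517
  Stage 2: F_2 = 10^(1.14/10) = 1.300, G_2 = 10^(19.5/10) = 89.13
  Stage 3: F_3 = 10^(5.80/10) = 3.802, G_3 = 10^(−5.28/10) = 0.2965
Friis cascade:
  F = 1.174 + (1.300 − 1)/0.8517 + (3.802 − 1)/75.91 = 1.563
NF = 10 log₁₀(1.563) = 1.94 dB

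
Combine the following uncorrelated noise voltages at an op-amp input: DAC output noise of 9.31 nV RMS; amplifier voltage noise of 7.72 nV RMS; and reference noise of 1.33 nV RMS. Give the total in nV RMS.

Uncorrelated sources add in power (mean-square): V_tot = √(ΣV_i²)
V_tot = √[(9.31×10⁻⁹)² + (7.72×10⁻⁹)² + (1.33×10⁻⁹)²] = 1.22×10⁻⁸ V = 12.2 nV

12.2 nV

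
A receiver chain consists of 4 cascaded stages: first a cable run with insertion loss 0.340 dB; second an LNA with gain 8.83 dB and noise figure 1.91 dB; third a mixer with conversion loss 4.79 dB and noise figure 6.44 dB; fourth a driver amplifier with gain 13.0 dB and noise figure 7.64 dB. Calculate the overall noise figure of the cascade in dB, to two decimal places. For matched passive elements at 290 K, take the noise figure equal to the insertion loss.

6.24 dB

Convert to linear (a loss of L dB is a gain of −L dB): F_i = 10^(NF_i/10), G_i = 10^(G_i,dB/10)
  Stage 1: F_1 = 10^(0.340/10) = 1.081, G_1 = 10^(−0.340/10) = 0.9247
  Stage 2: F_2 = 10^(1.91/10) = 1.552, G_2 = 10^(8.83/10) = 7.638
  Stage 3: F_3 = 10^(6.44/10) = 4.406, G_3 = 10^(−4.79/10) = 0.3319
  Stage 4: F_4 = 10^(7.64/10) = 5.808, G_4 = 10^(13.0/10) = 19.95
Friis cascade:
  F = 1.081 + (1.552 − 1)/0.9247 + (4.406 − 1)/7.063 + (5.808 − 1)/2.344 = 4.212
NF = 10 log₁₀(4.212) = 6.24 dB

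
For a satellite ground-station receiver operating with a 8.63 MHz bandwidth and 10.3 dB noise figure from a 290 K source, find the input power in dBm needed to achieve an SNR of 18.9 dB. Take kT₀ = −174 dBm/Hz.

Sensitivity = −174 + 10 log₁₀(B) + NF + SNR_min
= −174 + 69.36 + 10.3 + 18.9
= −75.44 dBm → −75.4 dBm

−75.4 dBm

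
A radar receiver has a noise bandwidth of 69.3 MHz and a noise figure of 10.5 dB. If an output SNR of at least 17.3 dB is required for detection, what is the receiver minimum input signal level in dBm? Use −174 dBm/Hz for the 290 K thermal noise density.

−67.8 dBm

Sensitivity = −174 + 10 log₁₀(B) + NF + SNR_min
= −174 + 78.41 + 10.5 + 17.3
= −67.79 dBm → −67.8 dBm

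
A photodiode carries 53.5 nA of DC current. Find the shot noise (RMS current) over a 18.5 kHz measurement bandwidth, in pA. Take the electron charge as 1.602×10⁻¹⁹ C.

17.8 pA

I_n = √(2qI·B)
2qI·B = 2 × 1.602×10⁻¹⁹ × 5.35×10⁻⁸ × 1.85×10⁴ = 3.17×10⁻²² A²
I_n = √(3.17×10⁻²²) = 1.78×10⁻¹¹ A = 17.8 pA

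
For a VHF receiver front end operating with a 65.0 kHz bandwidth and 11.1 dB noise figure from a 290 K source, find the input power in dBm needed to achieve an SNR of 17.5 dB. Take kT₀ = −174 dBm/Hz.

Sensitivity = −174 + 10 log₁₀(B) + NF + SNR_min
= −174 + 48.13 + 11.1 + 17.5
= −97.27 dBm → −97.3 dBm

−97.3 dBm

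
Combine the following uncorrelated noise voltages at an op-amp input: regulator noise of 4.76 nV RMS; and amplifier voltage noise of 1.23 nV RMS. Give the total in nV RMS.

4.92 nV

Uncorrelated sources add in power (mean-square): V_tot = √(ΣV_i²)
V_tot = √[(4.76×10⁻⁹)² + (1.23×10⁻⁹)²] = 4.92×10⁻⁹ V = 4.92 nV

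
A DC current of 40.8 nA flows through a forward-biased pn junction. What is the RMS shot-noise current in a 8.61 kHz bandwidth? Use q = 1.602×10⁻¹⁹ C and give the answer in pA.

10.6 pA

I_n = √(2qI·B)
2qI·B = 2 × 1.602×10⁻¹⁹ × 4.08×10⁻⁸ × 8.61×10³ = 1.13×10⁻²² A²
I_n = √(1.13×10⁻²²) = 1.06×10⁻¹¹ A = 10.6 pA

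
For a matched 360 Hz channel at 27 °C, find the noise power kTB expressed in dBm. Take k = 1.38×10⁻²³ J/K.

T = 27 °C + 273.15 = 300.15 K
P_n = kTB = 1.38×10⁻²³ × 300.15 × 3.60×10² = 1.49×10⁻¹⁸ W
In dBm: 10 log₁₀(1.49×10⁻¹⁸ / 10⁻³) = −148.3 dBm

−148.3 dBm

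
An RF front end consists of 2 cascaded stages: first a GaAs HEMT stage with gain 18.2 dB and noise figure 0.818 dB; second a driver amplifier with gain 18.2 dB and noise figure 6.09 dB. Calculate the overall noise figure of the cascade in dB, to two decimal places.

0.98 dB

Convert to linear (a loss of L dB is a gain of −L dB): F_i = 10^(NF_i/10), G_i = 10^(G_i,dB/10)
  Stage 1: F_1 = 10^(0.818/10) = 1.207, G_1 = 10^(18.2/10) = 66.07
  Stage 2: F_2 = 10^(6.09/10) = 4.064, G_2 = 10^(18.2/10) = 66.07
Friis cascade:
  F = 1.207 + (4.064 − 1)/66.07 = 1.254
NF = 10 log₁₀(1.254) = 0.98 dB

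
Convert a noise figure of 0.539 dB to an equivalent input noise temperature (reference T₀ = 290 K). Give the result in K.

38.3 K

F = 10^(0.539/10) = 1.13214
T_e = (F − 1)·T₀ = (1.13214 − 1) × 290 = 38.3 K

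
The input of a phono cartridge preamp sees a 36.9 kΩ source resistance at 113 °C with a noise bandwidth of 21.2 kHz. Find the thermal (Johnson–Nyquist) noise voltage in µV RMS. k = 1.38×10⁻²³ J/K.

4.08 µV

T = 113 °C + 273.15 = 386.15 K
V_n = √(4kTRB)
4kTRB = 4 × 1.38×10⁻²³ × 386.15 × 3.69×10⁴ × 2.12×10⁴ = 1.67×10⁻¹¹ V²
V_n = √(1.67×10⁻¹¹) = 4.08×10⁻⁶ V = 4.08 µV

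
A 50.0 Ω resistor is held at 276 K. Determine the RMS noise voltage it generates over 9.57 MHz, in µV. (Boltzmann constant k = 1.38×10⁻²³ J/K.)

V_n = √(4kTRB)
4kTRB = 4 × 1.38×10⁻²³ × 276 × 5.00×10¹ × 9.57×10⁶ = 7.29×10⁻¹² V²
V_n = √(7.29×10⁻¹²) = 2.70×10⁻⁶ V = 2.70 µV

2.70 µV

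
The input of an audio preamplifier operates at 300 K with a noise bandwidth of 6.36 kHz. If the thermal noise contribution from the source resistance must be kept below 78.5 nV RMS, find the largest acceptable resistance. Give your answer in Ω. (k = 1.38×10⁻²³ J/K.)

Johnson–Nyquist: V_n = √(4kTRB) ⇒ R = V_n² / (4kTB)
4kTB = 4 × 1.38×10⁻²³ × 300 × 6.36×10³ = 1.05×10⁻¹⁶
R = (7.85×10⁻⁸)² / 1.05×10⁻¹⁶ = 5.85×10¹ Ω = 58.5 Ω

58.5 Ω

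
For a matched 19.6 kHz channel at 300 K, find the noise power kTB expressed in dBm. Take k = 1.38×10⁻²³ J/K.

−130.9 dBm

P_n = kTB = 1.38×10⁻²³ × 300 × 1.96×10⁴ = 8.11×10⁻¹⁷ W
In dBm: 10 log₁₀(8.11×10⁻¹⁷ / 10⁻³) = −130.9 dBm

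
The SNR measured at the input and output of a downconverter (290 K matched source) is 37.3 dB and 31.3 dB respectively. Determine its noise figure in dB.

6.0 dB

NF (dB) = SNR_in(dB) − SNR_out(dB) when the source is at T₀
NF = 37.3 − 31.3 = 6.0 dB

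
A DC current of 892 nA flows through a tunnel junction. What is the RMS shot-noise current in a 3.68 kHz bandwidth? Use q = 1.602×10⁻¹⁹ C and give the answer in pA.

I_n = √(2qI·B)
2qI·B = 2 × 1.602×10⁻¹⁹ × 8.92×10⁻⁷ × 3.68×10³ = 1.05×10⁻²¹ A²
I_n = √(1.05×10⁻²¹) = 3.24×10⁻¹¹ A = 32.4 pA

32.4 pA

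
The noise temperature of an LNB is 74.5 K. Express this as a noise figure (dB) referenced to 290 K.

F = 1 + T_e/T₀ = 1 + 74.5/290 = 1.2569
NF = 10 log₁₀(1.2569) = 0.993 dB

0.993 dB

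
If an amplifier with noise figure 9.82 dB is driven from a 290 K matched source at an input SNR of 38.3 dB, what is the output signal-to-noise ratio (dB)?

28.48 dB

By definition F = SNR_in/SNR_out, so in dB: SNR_out = SNR_in − NF
SNR_out = 38.3 − 9.82 = 28.48 dB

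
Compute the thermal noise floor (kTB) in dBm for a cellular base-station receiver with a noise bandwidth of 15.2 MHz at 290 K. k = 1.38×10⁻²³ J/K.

P_n = kTB = 1.38×10⁻²³ × 290 × 1.52×10⁷ = 6.08×10⁻¹⁴ W
In dBm: 10 log₁₀(6.08×10⁻¹⁴ / 10⁻³) = −102.2 dBm

−102.2 dBm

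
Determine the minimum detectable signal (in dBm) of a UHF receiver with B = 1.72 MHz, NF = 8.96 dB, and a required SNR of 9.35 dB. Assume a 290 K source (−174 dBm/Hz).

Sensitivity = −174 + 10 log₁₀(B) + NF + SNR_min
= −174 + 62.36 + 8.96 + 9.35
= −93.33 dBm → −93.3 dBm

−93.3 dBm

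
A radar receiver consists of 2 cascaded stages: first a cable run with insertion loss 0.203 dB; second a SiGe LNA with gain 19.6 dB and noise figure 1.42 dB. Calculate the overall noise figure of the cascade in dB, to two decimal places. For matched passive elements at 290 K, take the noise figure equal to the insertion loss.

1.62 dB

Convert to linear (a loss of L dB is a gain of −L dB): F_i = 10^(NF_i/10), G_i = 10^(G_i,dB/10)
  Stage 1: F_1 = 10^(0.203/10) = 1.048, G_1 = 10^(−0.203/10) = 0.9543
  Stage 2: F_2 = 10^(1.42/10) = 1.387, G_2 = 10^(19.6/10) = 91.20
Friis cascade:
  F = 1.048 + (1.387 − 1)/0.9543 = 1.453
NF = 10 log₁₀(1.453) = 1.62 dB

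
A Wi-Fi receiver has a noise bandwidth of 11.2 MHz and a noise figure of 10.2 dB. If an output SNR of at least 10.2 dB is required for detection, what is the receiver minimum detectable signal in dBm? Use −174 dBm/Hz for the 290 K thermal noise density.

−83.1 dBm

Sensitivity = −174 + 10 log₁₀(B) + NF + SNR_min
= −174 + 70.49 + 10.2 + 10.2
= −83.11 dBm → −83.1 dBm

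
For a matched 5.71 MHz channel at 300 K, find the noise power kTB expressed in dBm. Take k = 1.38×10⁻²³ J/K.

P_n = kTB = 1.38×10⁻²³ × 300 × 5.71×10⁶ = 2.36×10⁻¹⁴ W
In dBm: 10 log₁₀(2.36×10⁻¹⁴ / 10⁻³) = −106.3 dBm

−106.3 dBm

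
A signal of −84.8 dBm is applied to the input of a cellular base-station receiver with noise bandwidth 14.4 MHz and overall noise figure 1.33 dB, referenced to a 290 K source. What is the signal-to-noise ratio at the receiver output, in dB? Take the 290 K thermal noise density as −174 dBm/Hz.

Noise floor: N = −174 + 10 log₁₀(B) + NF
10 log₁₀(1.44×10⁷) = 71.58 dB
N = −174 + 71.58 + 1.33 = −101.09 dBm
SNR = P_sig − N = −84.8 − (−101.09) = 16.29 dB → 16.3 dB

16.3 dB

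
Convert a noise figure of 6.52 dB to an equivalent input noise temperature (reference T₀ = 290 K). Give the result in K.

1011 K

F = 10^(6.52/10) = 4.48745
T_e = (F − 1)·T₀ = (4.48745 − 1) × 290 = 1011 K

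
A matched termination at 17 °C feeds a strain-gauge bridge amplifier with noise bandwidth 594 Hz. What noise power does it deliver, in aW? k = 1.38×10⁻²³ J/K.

T = 17 °C + 273.15 = 290.15 K
P_n = kTB = 1.38×10⁻²³ × 290.15 × 5.94×10² = 2.38×10⁻¹⁸ W = 2.38 aW

2.38 aW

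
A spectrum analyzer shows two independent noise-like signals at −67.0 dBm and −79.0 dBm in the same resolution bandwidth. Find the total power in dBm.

−66.7 dBm

Convert to linear, add, convert back:
P₁ = 2.00×10⁻¹⁰ W, P₂ = 1.26×10⁻¹¹ W
P_tot = 2.12×10⁻¹⁰ W → 10 log₁₀(P_tot / 10⁻³) = −66.7 dBm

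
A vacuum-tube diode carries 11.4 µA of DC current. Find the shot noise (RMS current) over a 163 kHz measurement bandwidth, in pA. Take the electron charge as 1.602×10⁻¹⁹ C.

I_n = √(2qI·B)
2qI·B = 2 × 1.602×10⁻¹⁹ × 1.14×10⁻⁵ × 1.63×10⁵ = 5.95×10⁻¹⁹ A²
I_n = √(5.95×10⁻¹⁹) = 7.72×10⁻¹⁰ A = 772 pA

772 pA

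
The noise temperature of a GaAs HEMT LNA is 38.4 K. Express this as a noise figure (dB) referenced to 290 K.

0.540 dB

F = 1 + T_e/T₀ = 1 + 38.4/290 = 1.13241
NF = 10 log₁₀(1.13241) = 0.540 dB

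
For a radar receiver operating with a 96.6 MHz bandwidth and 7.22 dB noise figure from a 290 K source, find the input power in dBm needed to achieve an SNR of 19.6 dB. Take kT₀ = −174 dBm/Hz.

Sensitivity = −174 + 10 log₁₀(B) + NF + SNR_min
= −174 + 79.85 + 7.22 + 19.6
= −67.33 dBm → −67.3 dBm

−67.3 dBm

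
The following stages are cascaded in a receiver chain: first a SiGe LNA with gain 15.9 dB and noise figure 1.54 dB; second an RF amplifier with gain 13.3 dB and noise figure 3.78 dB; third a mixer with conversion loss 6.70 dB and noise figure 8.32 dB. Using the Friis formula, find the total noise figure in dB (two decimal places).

1.67 dB

Convert to linear (a loss of L dB is a gain of −L dB): F_i = 10^(NF_i/10), G_i = 10^(G_i,dB/10)
  Stage 1: F_1 = 10^(1.54/10) = 1.426, G_1 = 10^(15.9/10) = 38.90
  Stage 2: F_2 = 10^(3.78/10) = 2.388, G_2 = 10^(13.3/10) = 21.38
  Stage 3: F_3 = 10^(8.32/10) = 6.792, G_3 = 10^(−6.70/10) = 0.2138
Friis cascade:
  F = 1.426 + (2.388 − 1)/38.90 + (6.792 − 1)/831.8 = 1.468
NF = 10 log₁₀(1.468) = 1.67 dB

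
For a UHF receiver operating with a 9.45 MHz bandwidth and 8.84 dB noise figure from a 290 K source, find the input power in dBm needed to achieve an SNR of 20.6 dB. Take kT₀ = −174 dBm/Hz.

−74.8 dBm

Sensitivity = −174 + 10 log₁₀(B) + NF + SNR_min
= −174 + 69.75 + 8.84 + 20.6
= −74.81 dBm → −74.8 dBm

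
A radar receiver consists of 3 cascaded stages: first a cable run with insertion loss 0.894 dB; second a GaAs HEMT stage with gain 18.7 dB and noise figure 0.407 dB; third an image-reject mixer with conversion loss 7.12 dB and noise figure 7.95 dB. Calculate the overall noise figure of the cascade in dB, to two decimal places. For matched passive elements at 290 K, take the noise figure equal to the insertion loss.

Convert to linear (a loss of L dB is a gain of −L dB): F_i = 10^(NF_i/10), G_i = 10^(G_i,dB/10)
  Stage 1: F_1 = 10^(0.894/10) = 1.229, G_1 = 10^(−0.894/10) = 0.8140
  Stage 2: F_2 = 10^(0.407/10) = 1.098, G_2 = 10^(18.7/10) = 74.13
  Stage 3: F_3 = 10^(7.95/10) = 6.237, G_3 = 10^(−7.12/10) = 0.1941
Friis cascade:
  F = 1.229 + (1.098 − 1)/0.8140 + (6.237 − 1)/60.34 = 1.436
NF = 10 log₁₀(1.436) = 1.57 dB

1.57 dB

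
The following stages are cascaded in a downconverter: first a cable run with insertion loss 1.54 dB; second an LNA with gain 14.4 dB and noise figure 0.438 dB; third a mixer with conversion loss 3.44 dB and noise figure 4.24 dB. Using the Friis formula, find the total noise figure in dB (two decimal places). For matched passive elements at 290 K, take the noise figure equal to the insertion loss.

2.21 dB

Convert to linear (a loss of L dB is a gain of −L dB): F_i = 10^(NF_i/10), G_i = 10^(G_i,dB/10)
  Stage 1: F_1 = 10^(1.54/10) = 1.426, G_1 = 10^(−1.54/10) = 0.7015
  Stage 2: F_2 = 10^(0.438/10) = 1.106, G_2 = 10^(14.4/10) = 27.54
  Stage 3: F_3 = 10^(4.24/10) = 2.655, G_3 = 10^(−3.44/10) = 0.4529
Friis cascade:
  F = 1.426 + (1.106 − 1)/0.7015 + (2.655 − 1)/19.32 = 1.663
NF = 10 log₁₀(1.663) = 2.21 dB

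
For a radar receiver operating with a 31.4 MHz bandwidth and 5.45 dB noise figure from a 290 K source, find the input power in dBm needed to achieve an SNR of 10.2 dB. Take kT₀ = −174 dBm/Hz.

Sensitivity = −174 + 10 log₁₀(B) + NF + SNR_min
= −174 + 74.97 + 5.45 + 10.2
= −83.38 dBm → −83.4 dBm

−83.4 dBm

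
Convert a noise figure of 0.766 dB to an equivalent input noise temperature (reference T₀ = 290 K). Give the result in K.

55.9 K

F = 10^(0.766/10) = 1.19289
T_e = (F − 1)·T₀ = (1.19289 − 1) × 290 = 55.9 K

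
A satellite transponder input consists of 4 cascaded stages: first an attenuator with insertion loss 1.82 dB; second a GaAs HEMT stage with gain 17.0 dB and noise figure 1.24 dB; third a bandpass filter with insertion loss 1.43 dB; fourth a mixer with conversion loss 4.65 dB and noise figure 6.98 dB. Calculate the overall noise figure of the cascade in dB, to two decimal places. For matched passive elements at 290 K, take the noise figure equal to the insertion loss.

3.43 dB

Convert to linear (a loss of L dB is a gain of −L dB): F_i = 10^(NF_i/10), G_i = 10^(G_i,dB/10)
  Stage 1: F_1 = 10^(1.82/10) = 1.521, G_1 = 10^(−1.82/10) = 0.6577
  Stage 2: F_2 = 10^(1.24/10) = 1.330, G_2 = 10^(17.0/10) = 50.12
  Stage 3: F_3 = 10^(1.43/10) = 1.390, G_3 = 10^(−1.43/10) = 0.7194
  Stage 4: F_4 = 10^(6.98/10) = 4.989, G_4 = 10^(−4.65/10) = 0.3428
Friis cascade:
  F = 1.521 + (1.330 − 1)/0.6577 + (1.390 − 1)/32.96 + (4.989 − 1)/23.71 = 2.203
NF = 10 log₁₀(2.203) = 3.43 dB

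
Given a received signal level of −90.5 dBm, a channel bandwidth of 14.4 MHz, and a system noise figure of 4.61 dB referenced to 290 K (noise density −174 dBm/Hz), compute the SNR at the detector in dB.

7.3 dB

Noise floor: N = −174 + 10 log₁₀(B) + NF
10 log₁₀(1.44×10⁷) = 71.58 dB
N = −174 + 71.58 + 4.61 = −97.81 dBm
SNR = P_sig − N = −90.5 − (−97.81) = 7.31 dB → 7.3 dB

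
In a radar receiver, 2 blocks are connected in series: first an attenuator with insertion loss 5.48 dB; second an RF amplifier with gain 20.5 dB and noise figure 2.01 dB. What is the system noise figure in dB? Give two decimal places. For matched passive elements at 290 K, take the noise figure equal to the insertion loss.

7.49 dB

Convert to linear (a loss of L dB is a gain of −L dB): F_i = 10^(NF_i/10), G_i = 10^(G_i,dB/10)
  Stage 1: F_1 = 10^(5.48/10) = 3.532, G_1 = 10^(−5.48/10) = 0.2831
  Stage 2: F_2 = 10^(2.01/10) = 1.589, G_2 = 10^(20.5/10) = 112.2
Friis cascade:
  F = 3.532 + (1.589 − 1)/0.2831 = 5.610
NF = 10 log₁₀(5.610) = 7.49 dB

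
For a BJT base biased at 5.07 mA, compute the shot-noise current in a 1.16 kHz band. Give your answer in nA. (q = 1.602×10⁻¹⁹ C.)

1.37 nA

I_n = √(2qI·B)
2qI·B = 2 × 1.602×10⁻¹⁹ × 5.07×10⁻³ × 1.16×10³ = 1.88×10⁻¹⁸ A²
I_n = √(1.88×10⁻¹⁸) = 1.37×10⁻⁹ A = 1.37 nA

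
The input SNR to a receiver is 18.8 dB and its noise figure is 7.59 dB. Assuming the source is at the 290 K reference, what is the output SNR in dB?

By definition F = SNR_in/SNR_out, so in dB: SNR_out = SNR_in − NF
SNR_out = 18.8 − 7.59 = 11.21 dB

11.21 dB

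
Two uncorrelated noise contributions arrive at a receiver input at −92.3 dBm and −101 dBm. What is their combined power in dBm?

Convert to linear, add, convert back:
P₁ = 5.89×10⁻¹³ W, P₂ = 7.94×10⁻¹⁴ W
P_tot = 6.68×10⁻¹³ W → 10 log₁₀(P_tot / 10⁻³) = −91.8 dBm

−91.8 dBm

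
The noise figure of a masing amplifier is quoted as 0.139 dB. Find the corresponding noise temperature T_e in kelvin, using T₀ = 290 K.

F = 10^(0.139/10) = 1.03252
T_e = (F − 1)·T₀ = (1.03252 − 1) × 290 = 9.43 K

9.43 K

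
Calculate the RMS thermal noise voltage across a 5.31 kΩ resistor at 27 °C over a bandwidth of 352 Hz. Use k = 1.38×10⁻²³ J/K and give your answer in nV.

176 nV

T = 27 °C + 273.15 = 300.15 K
V_n = √(4kTRB)
4kTRB = 4 × 1.38×10⁻²³ × 300.15 × 5.31×10³ × 3.52×10² = 3.10×10⁻¹⁴ V²
V_n = √(3.10×10⁻¹⁴) = 1.76×10⁻⁷ V = 176 nV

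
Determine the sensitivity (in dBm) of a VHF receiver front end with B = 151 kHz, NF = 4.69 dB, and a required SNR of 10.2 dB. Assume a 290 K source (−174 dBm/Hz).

−107.3 dBm

Sensitivity = −174 + 10 log₁₀(B) + NF + SNR_min
= −174 + 51.79 + 4.69 + 10.2
= −107.32 dBm → −107.3 dBm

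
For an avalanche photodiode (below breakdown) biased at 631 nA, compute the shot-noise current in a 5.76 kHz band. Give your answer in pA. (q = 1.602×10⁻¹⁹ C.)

I_n = √(2qI·B)
2qI·B = 2 × 1.602×10⁻¹⁹ × 6.31×10⁻⁷ × 5.76×10³ = 1.16×10⁻²¹ A²
I_n = √(1.16×10⁻²¹) = 3.41×10⁻¹¹ A = 34.1 pA

34.1 pA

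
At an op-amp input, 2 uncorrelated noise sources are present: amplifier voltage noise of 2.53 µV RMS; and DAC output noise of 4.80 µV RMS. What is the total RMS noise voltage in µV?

5.43 µV

Uncorrelated sources add in power (mean-square): V_tot = √(ΣV_i²)
V_tot = √[(2.53×10⁻⁶)² + (4.80×10⁻⁶)²] = 5.43×10⁻⁶ V = 5.43 µV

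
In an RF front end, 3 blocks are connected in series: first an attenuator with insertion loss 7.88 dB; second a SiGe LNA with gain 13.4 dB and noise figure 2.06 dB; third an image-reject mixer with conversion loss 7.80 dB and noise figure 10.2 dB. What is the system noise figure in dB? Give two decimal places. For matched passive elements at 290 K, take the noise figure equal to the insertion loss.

Convert to linear (a loss of L dB is a gain of −L dB): F_i = 10^(NF_i/10), G_i = 10^(G_i,dB/10)
  Stage 1: F_1 = 10^(7.88/10) = 6.138, G_1 = 10^(−7.88/10) = 0.1629
  Stage 2: F_2 = 10^(2.06/10) = 1.607, G_2 = 10^(13.4/10) = 21.88
  Stage 3: F_3 = 10^(10.2/10) = 10.47, G_3 = 10^(−7.80/10) = 0.1660
Friis cascade:
  F = 6.138 + (1.607 − 1)/0.1629 + (10.47 − 1)/3.565 = 12.52
NF = 10 log₁₀(12.52) = 10.98 dB

10.98 dB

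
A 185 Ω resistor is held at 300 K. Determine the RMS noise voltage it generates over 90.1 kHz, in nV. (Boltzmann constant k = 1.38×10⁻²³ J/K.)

V_n = √(4kTRB)
4kTRB = 4 × 1.38×10⁻²³ × 300 × 1.85×10² × 9.01×10⁴ = 2.76×10⁻¹³ V²
V_n = √(2.76×10⁻¹³) = 5.25×10⁻⁷ V = 525 nV

525 nV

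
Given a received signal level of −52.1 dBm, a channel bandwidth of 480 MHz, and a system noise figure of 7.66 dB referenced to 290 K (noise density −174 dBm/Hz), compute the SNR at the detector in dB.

Noise floor: N = −174 + 10 log₁₀(B) + NF
10 log₁₀(4.80×10⁸) = 86.81 dB
N = −174 + 86.81 + 7.66 = −79.53 dBm
SNR = P_sig − N = −52.1 − (−79.53) = 27.43 dB → 27.4 dB

27.4 dB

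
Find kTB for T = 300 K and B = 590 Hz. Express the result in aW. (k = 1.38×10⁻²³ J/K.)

P_n = kTB = 1.38×10⁻²³ × 300 × 5.90×10² = 2.44×10⁻¹⁸ W = 2.44 aW

2.44 aW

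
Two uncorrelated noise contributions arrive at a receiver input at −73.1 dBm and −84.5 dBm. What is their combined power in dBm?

Convert to linear, add, convert back:
P₁ = 4.90×10⁻¹¹ W, P₂ = 3.55×10⁻¹² W
P_tot = 5.25×10⁻¹¹ W → 10 log₁₀(P_tot / 10⁻³) = −72.8 dBm

−72.8 dBm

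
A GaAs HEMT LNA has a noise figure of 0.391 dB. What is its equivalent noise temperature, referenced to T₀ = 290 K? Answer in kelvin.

27.3 K

F = 10^(0.391/10) = 1.09421
T_e = (F − 1)·T₀ = (1.09421 − 1) × 290 = 27.3 K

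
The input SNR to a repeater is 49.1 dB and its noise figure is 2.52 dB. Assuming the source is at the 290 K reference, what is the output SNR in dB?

By definition F = SNR_in/SNR_out, so in dB: SNR_out = SNR_in − NF
SNR_out = 49.1 − 2.52 = 46.58 dB

46.58 dB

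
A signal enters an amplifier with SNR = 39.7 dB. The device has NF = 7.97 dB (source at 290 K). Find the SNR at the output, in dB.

By definition F = SNR_in/SNR_out, so in dB: SNR_out = SNR_in − NF
SNR_out = 39.7 − 7.97 = 31.73 dB

31.73 dB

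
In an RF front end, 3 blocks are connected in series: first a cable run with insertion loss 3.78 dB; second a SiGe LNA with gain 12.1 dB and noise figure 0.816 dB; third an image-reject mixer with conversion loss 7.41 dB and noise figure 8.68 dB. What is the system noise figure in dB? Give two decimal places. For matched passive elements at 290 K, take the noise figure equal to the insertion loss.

5.82 dB

Convert to linear (a loss of L dB is a gain of −L dB): F_i = 10^(NF_i/10), G_i = 10^(G_i,dB/10)
  Stage 1: F_1 = 10^(3.78/10) = 2.388, G_1 = 10^(−3.78/10) = 0.4188
  Stage 2: F_2 = 10^(0.816/10) = 1.207, G_2 = 10^(12.1/10) = 16.22
  Stage 3: F_3 = 10^(8.68/10) = 7.379, G_3 = 10^(−7.41/10) = 0.1816
Friis cascade:
  F = 2.388 + (1.207 − 1)/0.4188 + (7.379 − 1)/6.792 = 3.821
NF = 10 log₁₀(3.821) = 5.82 dB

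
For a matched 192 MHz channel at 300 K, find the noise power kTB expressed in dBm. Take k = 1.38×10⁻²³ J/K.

−91.0 dBm

P_n = kTB = 1.38×10⁻²³ × 300 × 1.92×10⁸ = 7.95×10⁻¹³ W
In dBm: 10 log₁₀(7.95×10⁻¹³ / 10⁻³) = −91.0 dBm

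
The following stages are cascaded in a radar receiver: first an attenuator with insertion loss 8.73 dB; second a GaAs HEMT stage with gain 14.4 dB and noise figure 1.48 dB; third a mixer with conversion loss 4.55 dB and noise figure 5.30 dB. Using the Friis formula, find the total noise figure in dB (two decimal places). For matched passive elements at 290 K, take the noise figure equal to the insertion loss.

Convert to linear (a loss of L dB is a gain of −L dB): F_i = 10^(NF_i/10), G_i = 10^(G_i,dB/10)
  Stage 1: F_1 = 10^(8.73/10) = 7.464, G_1 = 10^(−8.73/10) = 0.1340
  Stage 2: F_2 = 10^(1.48/10) = 1.406, G_2 = 10^(14.4/10) = 27.54
  Stage 3: F_3 = 10^(5.30/10) = 3.388, G_3 = 10^(−4.55/10) = 0.3508
Friis cascade:
  F = 7.464 + (1.406 − 1)/0.1340 + (3.388 − 1)/3.690 = 11.14
NF = 10 log₁₀(11.14) = 10.47 dB

10.47 dB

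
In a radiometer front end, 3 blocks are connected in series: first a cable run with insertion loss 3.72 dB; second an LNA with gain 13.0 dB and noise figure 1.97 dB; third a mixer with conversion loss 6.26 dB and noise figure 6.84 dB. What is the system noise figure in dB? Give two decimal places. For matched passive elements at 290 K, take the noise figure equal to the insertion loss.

Convert to linear (a loss of L dB is a gain of −L dB): F_i = 10^(NF_i/10), G_i = 10^(G_i,dB/10)
  Stage 1: F_1 = 10^(3.72/10) = 2.355, G_1 = 10^(−3.72/10) = 0.4246
  Stage 2: F_2 = 10^(1.97/10) = 1.574, G_2 = 10^(13.0/10) = 19.95
  Stage 3: F_3 = 10^(6.84/10) = 4.831, G_3 = 10^(−6.26/10) = 0.2366
Friis cascade:
  F = 2.355 + (1.574 − 1)/0.4246 + (4.831 − 1)/8.472 = 4.159
NF = 10 log₁₀(4.159) = 6.19 dB

6.19 dB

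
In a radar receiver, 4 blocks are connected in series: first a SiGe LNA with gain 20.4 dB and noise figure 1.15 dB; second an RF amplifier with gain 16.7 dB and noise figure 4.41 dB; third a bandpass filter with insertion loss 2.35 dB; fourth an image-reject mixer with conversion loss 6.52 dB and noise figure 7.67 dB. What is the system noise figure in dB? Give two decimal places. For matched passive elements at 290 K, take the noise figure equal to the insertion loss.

Convert to linear (a loss of L dB is a gain of −L dB): F_i = 10^(NF_i/10), G_i = 10^(G_i,dB/10)
  Stage 1: F_1 = 10^(1.15/10) = 1.303, G_1 = 10^(20.4/10) = 109.6
  Stage 2: F_2 = 10^(4.41/10) = 2.761, G_2 = 10^(16.7/10) = 46.77
  Stage 3: F_3 = 10^(2.35/10) = 1.718, G_3 = 10^(−2.35/10) = 0.5821
  Stage 4: F_4 = 10^(7.67/10) = 5.848, G_4 = 10^(−6.52/10) = 0.2228
Friis cascade:
  F = 1.303 + (2.761 − 1)/109.6 + (1.718 − 1)/5129 + (5.848 − 1)/2985 = 1.321
NF = 10 log₁₀(1.321) = 1.21 dB

1.21 dB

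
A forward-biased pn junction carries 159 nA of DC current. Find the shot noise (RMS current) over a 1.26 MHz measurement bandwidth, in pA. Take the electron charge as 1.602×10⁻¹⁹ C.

253 pA

I_n = √(2qI·B)
2qI·B = 2 × 1.602×10⁻¹⁹ × 1.59×10⁻⁷ × 1.26×10⁶ = 6.42×10⁻²⁰ A²
I_n = √(6.42×10⁻²⁰) = 2.53×10⁻¹⁰ A = 253 pA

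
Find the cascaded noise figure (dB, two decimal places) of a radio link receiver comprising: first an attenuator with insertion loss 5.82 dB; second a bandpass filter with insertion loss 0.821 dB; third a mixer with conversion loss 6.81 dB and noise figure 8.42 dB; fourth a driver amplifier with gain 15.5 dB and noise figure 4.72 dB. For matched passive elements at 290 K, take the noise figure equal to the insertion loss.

18.78 dB

Convert to linear (a loss of L dB is a gain of −L dB): F_i = 10^(NF_i/10), G_i = 10^(G_i,dB/10)
  Stage 1: F_1 = 10^(5.82/10) = 3.819, G_1 = 10^(−5.82/10) = 0.2618
  Stage 2: F_2 = 10^(0.821/10) = 1.208, G_2 = 10^(−0.821/10) = 0.8278
  Stage 3: F_3 = 10^(8.42/10) = 6.950, G_3 = 10^(−6.81/10) = 0.2084
  Stage 4: F_4 = 10^(4.72/10) = 2.965, G_4 = 10^(15.5/10) = 35.48
Friis cascade:
  F = 3.819 + (1.208 − 1)/0.2618 + (6.950 − 1)/0.2167 + (2.965 − 1)/0.04518 = 75.56
NF = 10 log₁₀(75.56) = 18.78 dB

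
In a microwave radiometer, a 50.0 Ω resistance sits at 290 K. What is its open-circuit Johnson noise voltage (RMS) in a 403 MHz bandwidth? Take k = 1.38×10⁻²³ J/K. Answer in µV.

18.0 µV

V_n = √(4kTRB)
4kTRB = 4 × 1.38×10⁻²³ × 290 × 5.00×10¹ × 4.03×10⁸ = 3.23×10⁻¹⁰ V²
V_n = √(3.23×10⁻¹⁰) = 1.80×10⁻⁵ V = 18.0 µV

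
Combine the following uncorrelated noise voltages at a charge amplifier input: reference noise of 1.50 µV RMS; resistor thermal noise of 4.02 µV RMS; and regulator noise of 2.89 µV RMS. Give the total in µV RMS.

Uncorrelated sources add in power (mean-square): V_tot = √(ΣV_i²)
V_tot = √[(1.50×10⁻⁶)² + (4.02×10⁻⁶)² + (2.89×10⁻⁶)²] = 5.17×10⁻⁶ V = 5.17 µV

5.17 µV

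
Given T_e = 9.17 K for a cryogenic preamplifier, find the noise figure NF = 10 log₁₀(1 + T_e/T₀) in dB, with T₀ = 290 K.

0.135 dB

F = 1 + T_e/T₀ = 1 + 9.17/290 = 1.03162
NF = 10 log₁₀(1.03162) = 0.135 dB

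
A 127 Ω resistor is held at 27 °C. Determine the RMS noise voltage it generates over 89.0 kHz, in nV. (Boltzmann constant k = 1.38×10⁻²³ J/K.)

T = 27 °C + 273.15 = 300.15 K
V_n = √(4kTRB)
4kTRB = 4 × 1.38×10⁻²³ × 300.15 × 1.27×10² × 8.90×10⁴ = 1.87×10⁻¹³ V²
V_n = √(1.87×10⁻¹³) = 4.33×10⁻⁷ V = 433 nV

433 nV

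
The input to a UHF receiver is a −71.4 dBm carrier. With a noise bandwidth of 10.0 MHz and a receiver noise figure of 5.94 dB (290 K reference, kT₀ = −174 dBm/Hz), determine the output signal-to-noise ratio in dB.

Noise floor: N = −174 + 10 log₁₀(B) + NF
10 log₁₀(1.00×10⁷) = 70 dB
N = −174 + 70 + 5.94 = −98.06 dBm
SNR = P_sig − N = −71.4 − (−98.06) = 26.66 dB → 26.7 dB

26.7 dB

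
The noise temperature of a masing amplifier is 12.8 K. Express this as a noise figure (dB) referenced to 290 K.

F = 1 + T_e/T₀ = 1 + 12.8/290 = 1.04414
NF = 10 log₁₀(1.04414) = 0.188 dB

0.188 dB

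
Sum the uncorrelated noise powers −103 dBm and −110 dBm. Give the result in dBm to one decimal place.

−102.2 dBm

Convert to linear, add, convert back:
P₁ = 5.01×10⁻¹⁴ W, P₂ = 1.00×10⁻¹⁴ W
P_tot = 6.01×10⁻¹⁴ W → 10 log₁₀(P_tot / 10⁻³) = −102.2 dBm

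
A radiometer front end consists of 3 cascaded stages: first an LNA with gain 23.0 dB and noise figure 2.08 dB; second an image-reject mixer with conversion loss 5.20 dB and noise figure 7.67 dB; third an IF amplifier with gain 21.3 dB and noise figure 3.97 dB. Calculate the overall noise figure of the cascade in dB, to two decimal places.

2.21 dB

Convert to linear (a loss of L dB is a gain of −L dB): F_i = 10^(NF_i/10), G_i = 10^(G_i,dB/10)
  Stage 1: F_1 = 10^(2.08/10) = 1.614, G_1 = 10^(23.0/10) = 199.5
  Stage 2: F_2 = 10^(7.67/10) = 5.848, G_2 = 10^(−5.20/10) = 0.3020
  Stage 3: F_3 = 10^(3.97/10) = 2.495, G_3 = 10^(21.3/10) = 134.9
Friis cascade:
  F = 1.614 + (5.848 − 1)/199.5 + (2.495 − 1)/60.26 = 1.663
NF = 10 log₁₀(1.663) = 2.21 dB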